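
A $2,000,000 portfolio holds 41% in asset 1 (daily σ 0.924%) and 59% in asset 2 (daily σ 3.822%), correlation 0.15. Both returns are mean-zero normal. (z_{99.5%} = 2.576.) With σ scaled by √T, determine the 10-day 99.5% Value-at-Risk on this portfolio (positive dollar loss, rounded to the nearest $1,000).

$382,000

σ_p = √(0.41²·0.924² + 0.59²·3.822² + 2·0.15·0.41·0.59·0.924·3.822) = 2.342%.
σ_{10d} = 2.342% × √10 = 7.406%.
VaR = 2.576 × 7.406% = 19.078%; on $2,000,000 that is $381,560.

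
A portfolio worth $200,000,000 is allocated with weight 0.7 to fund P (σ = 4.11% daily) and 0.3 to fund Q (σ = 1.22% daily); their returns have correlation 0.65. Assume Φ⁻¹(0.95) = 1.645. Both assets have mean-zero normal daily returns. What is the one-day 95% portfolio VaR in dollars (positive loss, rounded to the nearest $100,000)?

σ_p² = 0.7²·4.11² + 0.3²·1.22² + 2·0.65·0.7·0.3·4.11·1.22 = 9.7800 (%²).
σ_p = √9.7800 = 3.127%.
VaR = 1.645 × 3.127% = 5.144%; on $200,000,000 that is $10,288,000.

$10,300,000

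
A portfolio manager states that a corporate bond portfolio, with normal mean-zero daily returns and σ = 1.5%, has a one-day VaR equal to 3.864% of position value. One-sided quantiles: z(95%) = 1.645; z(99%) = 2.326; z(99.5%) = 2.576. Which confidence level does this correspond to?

99.5%

Implied z = VaR/σ = 3.864 / 1.5 = 2.576.
This matches z(99.5%) = 2.576.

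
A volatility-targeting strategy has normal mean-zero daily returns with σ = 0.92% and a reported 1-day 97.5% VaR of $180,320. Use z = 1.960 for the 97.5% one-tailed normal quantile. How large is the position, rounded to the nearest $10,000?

VaR as a fraction of value: z·σ = 1.960 × 0.92% = 1.8032%.
Position = $180,320 / 0.018032 = $10,000,000.

$10,000,000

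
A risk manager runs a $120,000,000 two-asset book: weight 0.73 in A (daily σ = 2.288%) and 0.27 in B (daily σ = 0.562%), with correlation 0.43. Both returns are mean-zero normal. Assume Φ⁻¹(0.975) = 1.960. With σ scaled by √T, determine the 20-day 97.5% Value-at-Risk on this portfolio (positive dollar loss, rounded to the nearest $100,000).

σ_p = √(0.73²·2.288² + 0.27²·0.562² + 2·0.43·0.73·0.27·2.288·0.562) = 1.741%.
σ_{20d} = 1.741% × √20 = 7.786%.
VaR = 1.960 × 7.786% = 15.261%; on $120,000,000 that is $18,313,200.

$18,300,000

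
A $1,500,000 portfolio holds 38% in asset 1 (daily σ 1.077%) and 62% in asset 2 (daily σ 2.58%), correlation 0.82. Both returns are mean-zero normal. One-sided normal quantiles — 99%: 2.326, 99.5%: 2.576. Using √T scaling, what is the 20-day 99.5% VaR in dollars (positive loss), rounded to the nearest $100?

$336,800

σ_p = √(0.38²·1.077² + 0.62²·2.58² + 2·0.82·0.38·0.62·1.077·2.58) = 1.949%.
σ_{20d} = 1.949% × √20 = 8.716%.
VaR = 2.576 × 8.716% = 22.452%; on $1,500,000 that is $336,780.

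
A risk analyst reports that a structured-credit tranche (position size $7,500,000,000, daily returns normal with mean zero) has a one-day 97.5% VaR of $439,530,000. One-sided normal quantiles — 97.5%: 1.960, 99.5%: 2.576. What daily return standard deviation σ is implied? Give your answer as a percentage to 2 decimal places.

VaR as a fraction: $439,530,000 / $7,500,000,000 = 5.860%.
σ = VaR / z = 5.860% / 1.960 = 2.990%.

2.99%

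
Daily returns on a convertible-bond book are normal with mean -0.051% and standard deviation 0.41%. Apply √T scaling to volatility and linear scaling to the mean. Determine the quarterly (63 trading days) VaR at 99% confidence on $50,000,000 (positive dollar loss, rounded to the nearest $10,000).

At 99%, z = 2.326.
σ_{63d} = 0.41% × √63 = 3.254%; μ_{63d} = 63 × -0.051% = -3.213%.
VaR = −(-3.213%) + 2.326 × 3.254% = 10.782%.
On $50,000,000: 0.10782 × $50,000,000 = $5,391,000.

$5,390,000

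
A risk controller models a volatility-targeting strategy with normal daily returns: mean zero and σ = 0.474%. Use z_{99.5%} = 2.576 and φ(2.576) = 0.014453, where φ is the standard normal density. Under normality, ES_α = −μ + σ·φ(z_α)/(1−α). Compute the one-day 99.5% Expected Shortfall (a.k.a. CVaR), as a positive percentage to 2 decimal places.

1.37%

Tail multiplier: φ(z)/(1−α) = 0.014453 / 0.005 = 2.891.
ES = 0.474% × 2.891 = 1.370%.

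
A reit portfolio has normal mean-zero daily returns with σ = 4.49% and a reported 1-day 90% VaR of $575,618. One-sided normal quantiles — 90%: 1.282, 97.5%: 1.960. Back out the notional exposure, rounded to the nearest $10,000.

VaR as a fraction of value: z·σ = 1.282 × 4.49% = 5.75618%.
Position = $575,618 / 0.0575618 = $10,000,000.

$10,000,000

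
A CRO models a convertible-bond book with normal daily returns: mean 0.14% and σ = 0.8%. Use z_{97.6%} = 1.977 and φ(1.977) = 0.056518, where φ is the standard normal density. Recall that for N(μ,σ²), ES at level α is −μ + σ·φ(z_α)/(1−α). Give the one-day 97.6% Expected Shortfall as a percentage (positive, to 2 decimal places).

Tail multiplier: φ(z)/(1−α) = 0.056518 / 0.024 = 2.355.
ES = −(0.14%) + 0.8% × 2.355 = 1.744%.

1.74%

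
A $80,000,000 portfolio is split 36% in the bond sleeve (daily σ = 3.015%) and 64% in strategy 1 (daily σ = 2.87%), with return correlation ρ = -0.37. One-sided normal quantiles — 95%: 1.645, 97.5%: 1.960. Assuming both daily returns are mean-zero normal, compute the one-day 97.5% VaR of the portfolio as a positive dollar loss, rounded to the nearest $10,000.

σ_p² = 0.36²·3.015² + 0.64²·2.87² + 2·-0.37·0.36·0.64·3.015·2.87 = 3.0766 (%²).
σ_p = √3.0766 = 1.754%.
VaR = 1.960 × 1.754% = 3.438%; on $80,000,000 that is $2,750,400.

$2,750,000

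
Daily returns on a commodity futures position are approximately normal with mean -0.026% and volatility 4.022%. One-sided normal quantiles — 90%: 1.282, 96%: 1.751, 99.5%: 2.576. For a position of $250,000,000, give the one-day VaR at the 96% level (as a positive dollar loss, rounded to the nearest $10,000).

VaR = −μ + z·σ = −(-0.026%) + 1.751 × 4.022% = 7.069%.
On $250,000,000: 0.07069 × $250,000,000 = $17,672,500.

$17,670,000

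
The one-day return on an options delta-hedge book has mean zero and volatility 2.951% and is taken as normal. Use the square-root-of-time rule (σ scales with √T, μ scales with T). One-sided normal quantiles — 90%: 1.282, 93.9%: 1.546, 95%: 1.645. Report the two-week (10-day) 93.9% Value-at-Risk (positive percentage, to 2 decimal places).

σ_{10d} = 2.951% × √10 = 9.332%.
VaR = 1.546 × 9.332% = 14.427%.

14.43%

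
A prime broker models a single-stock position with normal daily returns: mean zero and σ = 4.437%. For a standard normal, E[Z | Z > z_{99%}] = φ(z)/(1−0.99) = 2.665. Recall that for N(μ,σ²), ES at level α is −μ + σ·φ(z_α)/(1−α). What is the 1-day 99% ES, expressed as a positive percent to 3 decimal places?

ES = 4.437% × 2.665 = 11.825%.

11.825%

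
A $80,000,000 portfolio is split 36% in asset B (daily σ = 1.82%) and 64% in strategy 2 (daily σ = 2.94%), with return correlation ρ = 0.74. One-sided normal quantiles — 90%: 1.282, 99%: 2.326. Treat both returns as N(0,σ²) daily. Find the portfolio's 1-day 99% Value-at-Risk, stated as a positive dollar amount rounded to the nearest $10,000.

$4,480,000

σ_p² = 0.36²·1.82² + 0.64²·2.94² + 2·0.74·0.36·0.64·1.82·2.94 = 5.7943 (%²).
σ_p = √5.7943 = 2.407%.
VaR = 2.326 × 2.407% = 5.599%; on $80,000,000 that is $4,479,200.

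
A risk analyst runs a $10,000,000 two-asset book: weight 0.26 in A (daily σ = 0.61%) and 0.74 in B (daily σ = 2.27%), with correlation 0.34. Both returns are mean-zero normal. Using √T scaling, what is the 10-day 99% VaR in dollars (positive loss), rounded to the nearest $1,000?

σ_p = √(0.26²·0.61² + 0.74²·2.27² + 2·0.34·0.26·0.74·0.61·2.27) = 1.740%.
σ_{10d} = 1.740% × √10 = 5.502%.
z(99%) = 2.326.
VaR = 2.326 × 5.502% = 12.798%; on $10,000,000 that is $1,279,800.

$1,280,000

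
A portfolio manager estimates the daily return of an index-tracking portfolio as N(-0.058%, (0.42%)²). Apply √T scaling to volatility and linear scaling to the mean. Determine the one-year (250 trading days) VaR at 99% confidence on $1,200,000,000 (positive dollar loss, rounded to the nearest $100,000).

$359,400,000

At 99%, z = 2.326.
σ_{250d} = 0.42% × √250 = 6.641%; μ_{250d} = 250 × -0.058% = -14.500%.
VaR = −(-14.500%) + 2.326 × 6.641% = 29.947%.
On $1,200,000,000: 0.29947 × $1,200,000,000 = $359,364,000.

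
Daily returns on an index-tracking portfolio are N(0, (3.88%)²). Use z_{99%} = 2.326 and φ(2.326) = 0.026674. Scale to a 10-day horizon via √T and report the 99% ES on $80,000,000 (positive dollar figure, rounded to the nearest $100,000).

$26,200,000

σ_{10d} = 3.88% × √10 = 12.270%.
ES multiplier = φ(z)/(1−α) = 0.026674/0.01 = 2.667.
ES = 12.270% × 2.667 = 32.724%; on $80,000,000: $26,179,200.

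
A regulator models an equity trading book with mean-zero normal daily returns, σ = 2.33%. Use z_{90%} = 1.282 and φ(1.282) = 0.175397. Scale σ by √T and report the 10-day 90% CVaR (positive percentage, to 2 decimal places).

12.92%

σ_{10d} = 2.33% × √10 = 7.368%.
ES multiplier = φ(z)/(1−α) = 0.175397/0.1 = 1.754.
ES = 7.368% × 1.754 = 12.923%.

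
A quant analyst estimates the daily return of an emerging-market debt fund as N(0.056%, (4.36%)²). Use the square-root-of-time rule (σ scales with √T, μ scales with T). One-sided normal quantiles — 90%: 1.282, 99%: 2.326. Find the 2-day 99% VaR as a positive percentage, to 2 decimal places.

σ_{2d} = 4.36% × √2 = 6.166%; μ_{2d} = 2 × 0.056% = 0.112%.
VaR = −(0.112%) + 2.326 × 6.166% = 14.230%.

14.23%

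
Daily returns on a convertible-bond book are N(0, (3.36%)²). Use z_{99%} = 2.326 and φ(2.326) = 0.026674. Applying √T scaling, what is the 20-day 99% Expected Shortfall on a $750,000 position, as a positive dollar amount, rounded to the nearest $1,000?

σ_{20d} = 3.36% × √20 = 15.026%.
ES multiplier = φ(z)/(1−α) = 0.026674/0.01 = 2.667.
ES = 15.026% × 2.667 = 40.074%; on $750,000: $300,555.

$301,000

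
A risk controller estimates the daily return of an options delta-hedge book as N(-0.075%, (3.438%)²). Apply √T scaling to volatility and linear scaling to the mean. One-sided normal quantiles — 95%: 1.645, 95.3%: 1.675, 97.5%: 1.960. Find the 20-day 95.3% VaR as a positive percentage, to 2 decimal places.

27.25%

σ_{20d} = 3.438% × √20 = 15.375%; μ_{20d} = 20 × -0.075% = -1.500%.
VaR = −(-1.500%) + 1.675 × 15.375% = 27.253%.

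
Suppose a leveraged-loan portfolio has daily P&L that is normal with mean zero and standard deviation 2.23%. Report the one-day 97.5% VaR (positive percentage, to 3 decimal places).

At 97.5% one-sided, z = 1.960.
VaR = z·σ = 1.960 × 2.23% = 4.371%.

4.371%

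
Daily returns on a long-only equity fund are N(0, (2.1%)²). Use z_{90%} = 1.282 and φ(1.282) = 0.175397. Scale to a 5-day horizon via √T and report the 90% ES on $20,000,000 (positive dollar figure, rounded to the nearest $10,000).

$1,650,000

σ_{5d} = 2.1% × √5 = 4.696%.
ES multiplier = φ(z)/(1−α) = 0.175397/0.1 = 1.754.
ES = 4.696% × 1.754 = 8.237%; on $20,000,000: $1,647,400.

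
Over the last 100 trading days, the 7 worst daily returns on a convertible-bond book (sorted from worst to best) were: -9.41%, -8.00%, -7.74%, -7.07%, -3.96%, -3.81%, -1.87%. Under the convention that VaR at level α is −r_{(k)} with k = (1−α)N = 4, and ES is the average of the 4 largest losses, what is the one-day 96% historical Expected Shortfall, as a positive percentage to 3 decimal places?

8.055%

The 4 worst returns sum to -32.22%.
ES = −(-32.22%) / 4 = 8.055%.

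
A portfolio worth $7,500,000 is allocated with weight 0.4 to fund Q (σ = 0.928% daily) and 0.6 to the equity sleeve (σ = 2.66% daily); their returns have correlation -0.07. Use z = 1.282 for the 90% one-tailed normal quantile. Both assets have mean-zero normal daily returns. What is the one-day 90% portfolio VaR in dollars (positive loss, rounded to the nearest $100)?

$155,100

σ_p² = 0.4²·0.928² + 0.6²·2.66² + 2·-0.07·0.4·0.6·0.928·2.66 = 2.6021 (%²).
σ_p = √2.6021 = 1.613%.
VaR = 1.282 × 1.613% = 2.068%; on $7,500,000 that is $155,100.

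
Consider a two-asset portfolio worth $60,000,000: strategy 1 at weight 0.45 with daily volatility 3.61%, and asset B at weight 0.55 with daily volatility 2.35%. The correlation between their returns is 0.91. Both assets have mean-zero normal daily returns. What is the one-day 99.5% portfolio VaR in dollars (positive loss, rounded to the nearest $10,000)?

$4,410,000

σ_p² = 0.45²·3.61² + 0.55²·2.35² + 2·0.91·0.45·0.55·3.61·2.35 = 8.1309 (%²).
σ_p = √8.1309 = 2.851%.
At 99.5%, z = 2.576.
VaR = 2.576 × 2.851% = 7.344%; on $60,000,000 that is $4,406,400.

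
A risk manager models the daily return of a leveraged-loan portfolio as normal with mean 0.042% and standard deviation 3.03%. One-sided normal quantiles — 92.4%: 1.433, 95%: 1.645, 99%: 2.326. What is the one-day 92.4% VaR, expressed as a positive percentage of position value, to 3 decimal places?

VaR = −μ + z·σ = −(0.042%) + 1.433 × 3.03% = 4.300%.

4.300%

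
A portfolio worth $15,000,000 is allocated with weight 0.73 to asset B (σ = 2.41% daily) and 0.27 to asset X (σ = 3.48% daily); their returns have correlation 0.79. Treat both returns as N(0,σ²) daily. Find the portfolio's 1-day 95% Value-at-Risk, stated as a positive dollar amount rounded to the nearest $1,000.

σ_p² = 0.73²·2.41² + 0.27²·3.48² + 2·0.79·0.73·0.27·2.41·3.48 = 6.5898 (%²).
σ_p = √6.5898 = 2.567%.
At 95%, z = 1.645.
VaR = 1.645 × 2.567% = 4.223%; on $15,000,000 that is $633,450.

$633,000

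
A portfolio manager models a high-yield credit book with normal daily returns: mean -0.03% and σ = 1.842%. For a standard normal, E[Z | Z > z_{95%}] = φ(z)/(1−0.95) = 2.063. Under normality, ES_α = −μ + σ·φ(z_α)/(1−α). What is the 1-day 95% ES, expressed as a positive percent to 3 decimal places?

3.830%

ES = −(-0.03%) + 1.842% × 2.063 = 3.830%.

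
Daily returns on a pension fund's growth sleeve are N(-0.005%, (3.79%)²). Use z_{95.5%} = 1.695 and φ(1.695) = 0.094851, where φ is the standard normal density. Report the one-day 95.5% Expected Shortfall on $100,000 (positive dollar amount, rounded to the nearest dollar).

$7,994

Tail multiplier: φ(z)/(1−α) = 0.094851 / 0.045 = 2.108.
ES = −(-0.005%) + 3.79% × 2.108 = 7.994%.
On $100,000: 0.07994 × $100,000 = $7,994.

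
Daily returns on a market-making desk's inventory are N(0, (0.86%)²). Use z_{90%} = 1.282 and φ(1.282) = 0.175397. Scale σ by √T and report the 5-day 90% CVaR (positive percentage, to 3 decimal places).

3.373%

σ_{5d} = 0.86% × √5 = 1.923%.
ES multiplier = φ(z)/(1−α) = 0.175397/0.1 = 1.754.
ES = 1.923% × 1.754 = 3.373%.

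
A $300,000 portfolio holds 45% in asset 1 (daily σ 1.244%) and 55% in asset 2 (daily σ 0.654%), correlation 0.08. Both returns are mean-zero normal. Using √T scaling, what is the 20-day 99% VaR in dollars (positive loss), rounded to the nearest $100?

$21,500

σ_p = √(0.45²·1.244² + 0.55²·0.654² + 2·0.08·0.45·0.55·1.244·0.654) = 0.689%.
σ_{20d} = 0.689% × √20 = 3.081%.
z(99%) = 2.326.
VaR = 2.326 × 3.081% = 7.166%; on $300,000 that is $21,498.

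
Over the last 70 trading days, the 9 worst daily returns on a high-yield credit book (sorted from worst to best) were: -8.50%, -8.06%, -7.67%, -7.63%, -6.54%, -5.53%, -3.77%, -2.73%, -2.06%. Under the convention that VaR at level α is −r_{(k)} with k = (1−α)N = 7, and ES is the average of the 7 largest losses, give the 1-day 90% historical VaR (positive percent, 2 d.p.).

k = 7; the 7th lowest return is -3.77%, so VaR = 3.77%.

3.77%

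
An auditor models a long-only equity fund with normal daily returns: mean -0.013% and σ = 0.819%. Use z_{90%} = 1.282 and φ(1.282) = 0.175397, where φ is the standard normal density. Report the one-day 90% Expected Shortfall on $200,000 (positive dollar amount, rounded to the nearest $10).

Tail multiplier: φ(z)/(1−α) = 0.175397 / 0.1 = 1.754.
ES = −(-0.013%) + 0.819% × 1.754 = 1.450%.
On $200,000: 0.01450 × $200,000 = $2,900.

$2,900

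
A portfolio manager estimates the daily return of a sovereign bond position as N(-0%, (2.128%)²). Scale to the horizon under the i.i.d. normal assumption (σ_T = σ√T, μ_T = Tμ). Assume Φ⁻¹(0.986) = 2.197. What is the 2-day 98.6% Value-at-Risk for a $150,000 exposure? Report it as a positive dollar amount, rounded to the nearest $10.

σ_{2d} = 2.128% × √2 = 3.009%.
VaR = 2.197 × 3.009% = 6.611%.
On $150,000: 0.06611 × $150,000 = $9,916.

$9,920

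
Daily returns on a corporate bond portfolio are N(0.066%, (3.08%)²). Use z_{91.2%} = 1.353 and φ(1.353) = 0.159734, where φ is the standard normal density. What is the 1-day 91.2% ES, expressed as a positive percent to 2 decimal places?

5.52%

Tail multiplier: φ(z)/(1−α) = 0.159734 / 0.088 = 1.815.
ES = −(0.066%) + 3.08% × 1.815 = 5.524%.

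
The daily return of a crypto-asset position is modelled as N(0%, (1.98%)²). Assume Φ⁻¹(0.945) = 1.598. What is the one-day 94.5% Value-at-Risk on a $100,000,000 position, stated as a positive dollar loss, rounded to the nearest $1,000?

$3,164,000

VaR = z·σ = 1.598 × 1.98% = 3.164%.
On $100,000,000: 0.03164 × $100,000,000 = $3,164,000.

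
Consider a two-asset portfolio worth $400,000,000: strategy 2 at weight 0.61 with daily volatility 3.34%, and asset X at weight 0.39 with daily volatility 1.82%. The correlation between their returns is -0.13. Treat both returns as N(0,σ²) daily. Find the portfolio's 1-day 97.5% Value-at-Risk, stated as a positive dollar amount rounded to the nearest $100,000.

σ_p² = 0.61²·3.34² + 0.39²·1.82² + 2·-0.13·0.61·0.39·3.34·1.82 = 4.2788 (%²).
σ_p = √4.2788 = 2.069%.
At 97.5%, z = 1.960.
VaR = 1.960 × 2.069% = 4.055%; on $400,000,000 that is $16,220,000.

$16,200,000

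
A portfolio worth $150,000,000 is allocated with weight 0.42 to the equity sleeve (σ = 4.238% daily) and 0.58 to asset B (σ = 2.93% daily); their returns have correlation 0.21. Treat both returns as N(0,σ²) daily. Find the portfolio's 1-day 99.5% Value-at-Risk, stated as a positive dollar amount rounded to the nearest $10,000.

σ_p² = 0.42²·4.238² + 0.58²·2.93² + 2·0.21·0.42·0.58·4.238·2.93 = 7.3267 (%²).
σ_p = √7.3267 = 2.707%.
At 99.5%, z = 2.576.
VaR = 2.576 × 2.707% = 6.973%; on $150,000,000 that is $10,459,500.

$10,460,000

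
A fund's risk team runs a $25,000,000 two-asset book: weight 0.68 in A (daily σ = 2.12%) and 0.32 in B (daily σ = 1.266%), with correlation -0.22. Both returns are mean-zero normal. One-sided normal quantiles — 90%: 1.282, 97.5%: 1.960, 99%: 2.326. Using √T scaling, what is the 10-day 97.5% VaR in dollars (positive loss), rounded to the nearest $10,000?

$2,180,000

σ_p = √(0.68²·2.12² + 0.32²·1.266² + 2·-0.22·0.68·0.32·2.12·1.266) = 1.409%.
σ_{10d} = 1.409% × √10 = 4.456%.
VaR = 1.960 × 4.456% = 8.734%; on $25,000,000 that is $2,183,500.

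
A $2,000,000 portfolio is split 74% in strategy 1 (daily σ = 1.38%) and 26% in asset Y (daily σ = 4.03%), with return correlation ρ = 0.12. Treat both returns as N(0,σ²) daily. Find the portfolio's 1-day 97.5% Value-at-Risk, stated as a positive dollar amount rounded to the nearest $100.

$60,700

σ_p² = 0.74²·1.38² + 0.26²·4.03² + 2·0.12·0.74·0.26·1.38·4.03 = 2.3975 (%²).
σ_p = √2.3975 = 1.548%.
At 97.5%, z = 1.960.
VaR = 1.960 × 1.548% = 3.034%; on $2,000,000 that is $60,680.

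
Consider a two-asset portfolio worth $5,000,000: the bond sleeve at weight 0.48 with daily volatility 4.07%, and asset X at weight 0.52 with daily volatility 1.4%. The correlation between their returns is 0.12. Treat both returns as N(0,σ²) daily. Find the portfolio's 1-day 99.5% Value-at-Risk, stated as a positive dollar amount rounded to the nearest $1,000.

σ_p² = 0.48²·4.07² + 0.52²·1.4² + 2·0.12·0.48·0.52·4.07·1.4 = 4.6879 (%²).
σ_p = √4.6879 = 2.165%.
At 99.5%, z = 2.576.
VaR = 2.576 × 2.165% = 5.577%; on $5,000,000 that is $278,850.

$279,000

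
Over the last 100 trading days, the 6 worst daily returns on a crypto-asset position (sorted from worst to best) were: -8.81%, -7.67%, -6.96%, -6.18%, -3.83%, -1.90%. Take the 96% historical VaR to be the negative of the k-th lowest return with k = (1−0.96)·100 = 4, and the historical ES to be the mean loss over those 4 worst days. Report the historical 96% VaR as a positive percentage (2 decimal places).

6.18%

k = 4; the 4th lowest return is -6.18%, so VaR = 6.18%.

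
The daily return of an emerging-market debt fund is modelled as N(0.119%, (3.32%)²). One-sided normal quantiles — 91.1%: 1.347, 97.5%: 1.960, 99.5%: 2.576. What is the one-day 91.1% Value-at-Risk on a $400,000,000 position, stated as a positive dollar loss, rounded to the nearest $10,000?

VaR = −μ + z·σ = −(0.119%) + 1.347 × 3.32% = 4.353%.
On $400,000,000: 0.04353 × $400,000,000 = $17,412,000.

$17,410,000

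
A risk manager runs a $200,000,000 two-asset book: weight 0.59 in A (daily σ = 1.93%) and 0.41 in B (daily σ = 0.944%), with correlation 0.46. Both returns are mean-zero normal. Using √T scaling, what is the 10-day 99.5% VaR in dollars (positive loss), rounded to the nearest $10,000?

$22,170,000

σ_p = √(0.59²·1.93² + 0.41²·0.944² + 2·0.46·0.59·0.41·1.93·0.944) = 1.361%.
σ_{10d} = 1.361% × √10 = 4.304%.
z(99.5%) = 2.576.
VaR = 2.576 × 4.304% = 11.087%; on $200,000,000 that is $22,174,000.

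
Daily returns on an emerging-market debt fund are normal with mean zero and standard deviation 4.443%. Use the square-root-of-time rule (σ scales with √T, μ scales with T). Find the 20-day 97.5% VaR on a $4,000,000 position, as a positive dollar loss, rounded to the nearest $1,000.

At 97.5%, z = 1.960.
σ_{20d} = 4.443% × √20 = 19.870%.
VaR = 1.960 × 19.870% = 38.945%.
On $4,000,000: 0.38945 × $4,000,000 = $1,557,800.

$1,558,000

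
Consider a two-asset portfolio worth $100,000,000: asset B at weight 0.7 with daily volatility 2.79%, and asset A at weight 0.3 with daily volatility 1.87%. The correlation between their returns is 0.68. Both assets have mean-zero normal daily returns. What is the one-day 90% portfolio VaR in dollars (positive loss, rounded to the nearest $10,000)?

σ_p² = 0.7²·2.79² + 0.3²·1.87² + 2·0.68·0.7·0.3·2.79·1.87 = 5.6190 (%²).
σ_p = √5.6190 = 2.370%.
At 90%, z = 1.282.
VaR = 1.282 × 2.370% = 3.038%; on $100,000,000 that is $3,038,000.

$3,040,000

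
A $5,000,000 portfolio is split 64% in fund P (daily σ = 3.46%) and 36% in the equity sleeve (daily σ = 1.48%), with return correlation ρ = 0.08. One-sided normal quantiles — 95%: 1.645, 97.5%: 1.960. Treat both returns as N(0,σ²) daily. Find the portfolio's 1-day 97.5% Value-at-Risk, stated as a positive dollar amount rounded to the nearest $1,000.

σ_p² = 0.64²·3.46² + 0.36²·1.48² + 2·0.08·0.64·0.36·3.46·1.48 = 5.3762 (%²).
σ_p = √5.3762 = 2.319%.
VaR = 1.960 × 2.319% = 4.545%; on $5,000,000 that is $227,250.

$227,000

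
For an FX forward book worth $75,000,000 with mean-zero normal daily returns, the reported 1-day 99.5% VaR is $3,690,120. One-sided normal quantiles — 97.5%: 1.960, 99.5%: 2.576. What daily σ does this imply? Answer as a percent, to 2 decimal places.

1.91%

VaR as a fraction: $3,690,120 / $75,000,000 = 4.920%.
σ = VaR / z = 4.920% / 2.576 = 1.910%.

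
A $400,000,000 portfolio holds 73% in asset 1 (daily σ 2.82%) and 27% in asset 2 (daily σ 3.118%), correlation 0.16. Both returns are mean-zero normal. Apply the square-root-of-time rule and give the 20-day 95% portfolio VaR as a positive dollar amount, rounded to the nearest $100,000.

$69,000,000

σ_p = √(0.73²·2.82² + 0.27²·3.118² + 2·0.16·0.73·0.27·2.82·3.118) = 2.345%.
σ_{20d} = 2.345% × √20 = 10.487%.
z(95%) = 1.645.
VaR = 1.645 × 10.487% = 17.251%; on $400,000,000 that is $69,004,000.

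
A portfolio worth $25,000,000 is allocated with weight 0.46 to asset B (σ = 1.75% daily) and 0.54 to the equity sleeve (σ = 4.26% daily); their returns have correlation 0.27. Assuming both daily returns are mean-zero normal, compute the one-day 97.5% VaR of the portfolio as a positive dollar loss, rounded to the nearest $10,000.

$1,290,000

σ_p² = 0.46²·1.75² + 0.54²·4.26² + 2·0.27·0.46·0.54·1.75·4.26 = 6.9398 (%²).
σ_p = √6.9398 = 2.634%.
At 97.5%, z = 1.960.
VaR = 1.960 × 2.634% = 5.163%; on $25,000,000 that is $1,290,750.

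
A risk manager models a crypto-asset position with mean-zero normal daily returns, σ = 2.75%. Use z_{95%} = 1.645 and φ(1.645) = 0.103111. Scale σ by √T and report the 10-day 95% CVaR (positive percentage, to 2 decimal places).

17.93%

σ_{10d} = 2.75% × √10 = 8.696%.
ES multiplier = φ(z)/(1−α) = 0.103111/0.05 = 2.062.
ES = 8.696% × 2.062 = 17.931%.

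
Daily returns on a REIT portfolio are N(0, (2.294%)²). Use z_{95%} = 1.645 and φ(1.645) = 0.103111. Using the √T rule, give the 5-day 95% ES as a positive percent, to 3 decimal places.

σ_{5d} = 2.294% × √5 = 5.130%.
ES multiplier = φ(z)/(1−α) = 0.103111/0.05 = 2.062.
ES = 5.130% × 2.062 = 10.578%.

10.578%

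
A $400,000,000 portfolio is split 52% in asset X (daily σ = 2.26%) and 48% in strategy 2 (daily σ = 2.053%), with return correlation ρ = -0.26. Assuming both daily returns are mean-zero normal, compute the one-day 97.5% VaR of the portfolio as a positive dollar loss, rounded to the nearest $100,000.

$10,400,000

σ_p² = 0.52²·2.26² + 0.48²·2.053² + 2·-0.26·0.52·0.48·2.26·2.053 = 1.7500 (%²).
σ_p = √1.7500 = 1.323%.
At 97.5%, z = 1.960.
VaR = 1.960 × 1.323% = 2.593%; on $400,000,000 that is $10,372,000.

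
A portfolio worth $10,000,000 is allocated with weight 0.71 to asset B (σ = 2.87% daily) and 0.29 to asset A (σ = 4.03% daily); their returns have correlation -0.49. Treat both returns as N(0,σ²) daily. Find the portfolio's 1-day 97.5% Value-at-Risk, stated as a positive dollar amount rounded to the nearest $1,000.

$350,000

σ_p² = 0.71²·2.87² + 0.29²·4.03² + 2·-0.49·0.71·0.29·2.87·4.03 = 3.1843 (%²).
σ_p = √3.1843 = 1.784%.
At 97.5%, z = 1.960.
VaR = 1.960 × 1.784% = 3.497%; on $10,000,000 that is $349,700.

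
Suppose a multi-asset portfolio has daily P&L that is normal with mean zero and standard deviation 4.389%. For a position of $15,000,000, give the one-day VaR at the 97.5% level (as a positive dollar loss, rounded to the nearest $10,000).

At 97.5% one-sided, z = 1.960.
VaR = z·σ = 1.960 × 4.389% = 8.602%.
On $15,000,000: 0.08602 × $15,000,000 = $1,290,300.

$1,290,000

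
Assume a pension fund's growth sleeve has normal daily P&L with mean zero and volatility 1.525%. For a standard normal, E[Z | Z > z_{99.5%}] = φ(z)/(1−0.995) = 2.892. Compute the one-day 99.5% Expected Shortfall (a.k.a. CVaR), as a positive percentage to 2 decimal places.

ES = 1.525% × 2.892 = 4.410%.

4.41%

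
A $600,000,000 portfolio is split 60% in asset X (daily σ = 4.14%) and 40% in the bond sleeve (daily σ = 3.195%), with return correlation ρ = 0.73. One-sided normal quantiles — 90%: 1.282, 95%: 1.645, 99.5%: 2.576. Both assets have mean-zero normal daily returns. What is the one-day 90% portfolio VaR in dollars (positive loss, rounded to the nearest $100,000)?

$27,100,000

σ_p² = 0.6²·4.14² + 0.4²·3.195² + 2·0.73·0.6·0.4·4.14·3.195 = 12.4384 (%²).
σ_p = √12.4384 = 3.527%.
VaR = 1.282 × 3.527% = 4.522%; on $600,000,000 that is $27,132,000.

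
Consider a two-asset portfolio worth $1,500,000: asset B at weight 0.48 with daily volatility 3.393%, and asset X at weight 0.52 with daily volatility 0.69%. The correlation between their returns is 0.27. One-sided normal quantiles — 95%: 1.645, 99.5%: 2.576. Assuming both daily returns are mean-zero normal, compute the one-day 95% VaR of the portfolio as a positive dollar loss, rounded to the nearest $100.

$43,400

σ_p² = 0.48²·3.393² + 0.52²·0.69² + 2·0.27·0.48·0.52·3.393·0.69 = 3.0968 (%²).
σ_p = √3.0968 = 1.760%.
VaR = 1.645 × 1.760% = 2.895%; on $1,500,000 that is $43,425.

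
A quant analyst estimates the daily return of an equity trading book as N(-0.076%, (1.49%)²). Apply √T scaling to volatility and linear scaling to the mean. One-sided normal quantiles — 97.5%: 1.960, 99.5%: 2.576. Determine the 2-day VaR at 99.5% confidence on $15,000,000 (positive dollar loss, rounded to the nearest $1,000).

σ_{2d} = 1.49% × √2 = 2.107%; μ_{2d} = 2 × -0.076% = -0.152%.
VaR = −(-0.152%) + 2.576 × 2.107% = 5.580%.
On $15,000,000: 0.05580 × $15,000,000 = $837,000.

$837,000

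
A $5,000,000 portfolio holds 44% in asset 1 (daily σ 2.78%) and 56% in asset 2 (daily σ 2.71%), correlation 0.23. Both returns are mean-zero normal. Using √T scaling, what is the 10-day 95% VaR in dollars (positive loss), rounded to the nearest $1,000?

σ_p = √(0.44²·2.78² + 0.56²·2.71² + 2·0.23·0.44·0.56·2.78·2.71) = 2.157%.
σ_{10d} = 2.157% × √10 = 6.821%.
z(95%) = 1.645.
VaR = 1.645 × 6.821% = 11.221%; on $5,000,000 that is $561,050.

$561,000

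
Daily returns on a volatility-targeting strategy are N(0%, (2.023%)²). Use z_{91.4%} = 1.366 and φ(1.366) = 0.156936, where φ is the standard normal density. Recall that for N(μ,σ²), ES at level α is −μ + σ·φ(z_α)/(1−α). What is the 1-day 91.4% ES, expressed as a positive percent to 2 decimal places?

3.69%

Tail multiplier: φ(z)/(1−α) = 0.156936 / 0.086 = 1.825.
ES = 2.023% × 1.825 = 3.692%.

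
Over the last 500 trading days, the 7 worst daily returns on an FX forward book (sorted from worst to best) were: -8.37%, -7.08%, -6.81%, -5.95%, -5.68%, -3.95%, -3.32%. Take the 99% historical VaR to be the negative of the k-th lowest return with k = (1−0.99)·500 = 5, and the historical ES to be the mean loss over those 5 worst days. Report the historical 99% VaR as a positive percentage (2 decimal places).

k = 5; the 5th lowest return is -5.68%, so VaR = 5.68%.

5.68%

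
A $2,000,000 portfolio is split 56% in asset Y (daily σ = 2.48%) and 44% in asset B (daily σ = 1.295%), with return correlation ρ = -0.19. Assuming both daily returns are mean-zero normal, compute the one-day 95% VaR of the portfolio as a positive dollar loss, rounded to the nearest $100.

σ_p² = 0.56²·2.48² + 0.44²·1.295² + 2·-0.19·0.56·0.44·2.48·1.295 = 1.9527 (%²).
σ_p = √1.9527 = 1.397%.
At 95%, z = 1.645.
VaR = 1.645 × 1.397% = 2.298%; on $2,000,000 that is $45,960.

$46,000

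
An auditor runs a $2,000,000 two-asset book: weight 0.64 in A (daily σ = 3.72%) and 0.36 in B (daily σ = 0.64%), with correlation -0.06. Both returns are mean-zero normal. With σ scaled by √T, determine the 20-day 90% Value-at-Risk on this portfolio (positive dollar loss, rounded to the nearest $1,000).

σ_p = √(0.64²·3.72² + 0.36²·0.64² + 2·-0.06·0.64·0.36·3.72·0.64) = 2.378%.
σ_{20d} = 2.378% × √20 = 10.635%.
z(90%) = 1.282.
VaR = 1.282 × 10.635% = 13.634%; on $2,000,000 that is $272,680.

$273,000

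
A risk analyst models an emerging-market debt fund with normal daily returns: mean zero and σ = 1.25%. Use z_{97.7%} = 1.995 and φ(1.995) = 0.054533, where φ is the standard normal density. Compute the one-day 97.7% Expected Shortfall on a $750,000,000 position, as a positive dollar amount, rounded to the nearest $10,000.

$22,230,000

Tail multiplier: φ(z)/(1−α) = 0.054533 / 0.023 = 2.371.
ES = 1.25% × 2.371 = 2.964%.
On $750,000,000: 0.02964 × $750,000,000 = $22,230,000.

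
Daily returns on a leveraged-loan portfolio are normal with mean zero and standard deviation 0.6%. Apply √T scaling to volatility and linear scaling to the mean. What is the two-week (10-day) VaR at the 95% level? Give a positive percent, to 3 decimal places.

3.121%

At 95%, z = 1.645.
σ_{10d} = 0.6% × √10 = 1.897%.
VaR = 1.645 × 1.897% = 3.121%.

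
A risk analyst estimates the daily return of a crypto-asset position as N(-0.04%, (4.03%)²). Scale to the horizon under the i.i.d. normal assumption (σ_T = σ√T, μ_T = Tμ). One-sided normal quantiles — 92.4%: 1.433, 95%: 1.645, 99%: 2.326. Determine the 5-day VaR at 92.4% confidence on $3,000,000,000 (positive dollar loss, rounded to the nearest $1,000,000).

$393,000,000

σ_{5d} = 4.03% × √5 = 9.011%; μ_{5d} = 5 × -0.04% = -0.200%.
VaR = −(-0.200%) + 1.433 × 9.011% = 13.113%.
On $3,000,000,000: 0.13113 × $3,000,000,000 = $393,390,000.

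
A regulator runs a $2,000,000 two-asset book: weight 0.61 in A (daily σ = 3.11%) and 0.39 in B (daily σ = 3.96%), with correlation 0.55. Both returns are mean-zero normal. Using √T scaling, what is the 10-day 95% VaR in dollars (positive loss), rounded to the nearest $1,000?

$316,000

σ_p = √(0.61²·3.11² + 0.39²·3.96² + 2·0.55·0.61·0.39·3.11·3.96) = 3.034%.
σ_{10d} = 3.034% × √10 = 9.594%.
z(95%) = 1.645.
VaR = 1.645 × 9.594% = 15.782%; on $2,000,000 that is $315,640.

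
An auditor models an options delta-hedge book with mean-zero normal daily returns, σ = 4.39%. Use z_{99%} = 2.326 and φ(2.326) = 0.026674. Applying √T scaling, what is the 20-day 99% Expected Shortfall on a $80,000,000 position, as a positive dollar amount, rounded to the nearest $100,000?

σ_{20d} = 4.39% × √20 = 19.633%.
ES multiplier = φ(z)/(1−α) = 0.026674/0.01 = 2.667.
ES = 19.633% × 2.667 = 52.361%; on $80,000,000: $41,888,800.

$41,900,000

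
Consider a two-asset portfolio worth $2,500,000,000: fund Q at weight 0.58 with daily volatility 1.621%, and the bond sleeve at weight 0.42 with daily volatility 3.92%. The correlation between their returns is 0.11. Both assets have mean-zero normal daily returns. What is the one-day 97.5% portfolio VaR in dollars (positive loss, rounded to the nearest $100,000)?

$97,200,000

σ_p² = 0.58²·1.621² + 0.42²·3.92² + 2·0.11·0.58·0.42·1.621·3.92 = 3.9351 (%²).
σ_p = √3.9351 = 1.984%.
At 97.5%, z = 1.960.
VaR = 1.960 × 1.984% = 3.889%; on $2,500,000,000 that is $97,225,000.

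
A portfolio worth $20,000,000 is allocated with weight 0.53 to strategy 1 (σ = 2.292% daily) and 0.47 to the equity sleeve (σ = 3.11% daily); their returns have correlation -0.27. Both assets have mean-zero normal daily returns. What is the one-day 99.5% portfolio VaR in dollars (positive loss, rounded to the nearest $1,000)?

$839,000

σ_p² = 0.53²·2.292² + 0.47²·3.11² + 2·-0.27·0.53·0.47·2.292·3.11 = 2.6534 (%²).
σ_p = √2.6534 = 1.629%.
At 99.5%, z = 2.576.
VaR = 2.576 × 1.629% = 4.196%; on $20,000,000 that is $839,200.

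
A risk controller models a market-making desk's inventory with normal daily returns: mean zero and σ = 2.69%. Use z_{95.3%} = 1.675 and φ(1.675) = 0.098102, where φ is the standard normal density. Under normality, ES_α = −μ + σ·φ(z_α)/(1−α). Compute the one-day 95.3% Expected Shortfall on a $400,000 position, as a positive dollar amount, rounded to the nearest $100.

Tail multiplier: φ(z)/(1−α) = 0.098102 / 0.047 = 2.087.
ES = 2.69% × 2.087 = 5.614%.
On $400,000: 0.05614 × $400,000 = $22,456.

$22,500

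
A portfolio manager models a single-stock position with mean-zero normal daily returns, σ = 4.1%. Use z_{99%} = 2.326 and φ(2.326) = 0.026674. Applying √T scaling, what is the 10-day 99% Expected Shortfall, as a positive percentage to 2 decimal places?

σ_{10d} = 4.1% × √10 = 12.965%.
ES multiplier = φ(z)/(1−α) = 0.026674/0.01 = 2.667.
ES = 12.965% × 2.667 = 34.578%.

34.58%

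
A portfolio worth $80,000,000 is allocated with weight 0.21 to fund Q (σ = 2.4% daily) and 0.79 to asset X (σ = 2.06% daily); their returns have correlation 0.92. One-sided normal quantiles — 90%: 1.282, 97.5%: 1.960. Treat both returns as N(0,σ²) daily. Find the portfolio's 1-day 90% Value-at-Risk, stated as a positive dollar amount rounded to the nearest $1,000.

$2,154,000

σ_p² = 0.21²·2.4² + 0.79²·2.06² + 2·0.92·0.21·0.79·2.4·2.06 = 4.4116 (%²).
σ_p = √4.4116 = 2.100%.
VaR = 1.282 × 2.100% = 2.692%; on $80,000,000 that is $2,153,600.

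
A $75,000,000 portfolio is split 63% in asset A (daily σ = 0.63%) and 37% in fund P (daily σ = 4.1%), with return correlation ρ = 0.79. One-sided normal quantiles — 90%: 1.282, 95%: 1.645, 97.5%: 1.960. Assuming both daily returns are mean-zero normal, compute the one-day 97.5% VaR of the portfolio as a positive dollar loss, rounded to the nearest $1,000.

$2,715,000

σ_p² = 0.63²·0.63² + 0.37²·4.1² + 2·0.79·0.63·0.37·0.63·4.1 = 3.4101 (%²).
σ_p = √3.4101 = 1.847%.
VaR = 1.960 × 1.847% = 3.620%; on $75,000,000 that is $2,715,000.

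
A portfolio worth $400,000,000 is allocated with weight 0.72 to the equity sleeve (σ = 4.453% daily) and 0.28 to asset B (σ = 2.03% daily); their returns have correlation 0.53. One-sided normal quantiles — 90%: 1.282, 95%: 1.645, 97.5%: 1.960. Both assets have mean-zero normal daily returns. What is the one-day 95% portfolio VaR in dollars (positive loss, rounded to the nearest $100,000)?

σ_p² = 0.72²·4.453² + 0.28²·2.03² + 2·0.53·0.72·0.28·4.453·2.03 = 12.5343 (%²).
σ_p = √12.5343 = 3.540%.
VaR = 1.645 × 3.540% = 5.823%; on $400,000,000 that is $23,292,000.

$23,300,000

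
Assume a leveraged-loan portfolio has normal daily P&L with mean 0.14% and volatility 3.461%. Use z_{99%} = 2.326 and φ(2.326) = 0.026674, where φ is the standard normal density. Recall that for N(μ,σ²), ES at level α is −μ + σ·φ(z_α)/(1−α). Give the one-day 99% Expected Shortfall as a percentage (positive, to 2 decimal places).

Tail multiplier: φ(z)/(1−α) = 0.026674 / 0.01 = 2.667.
ES = −(0.14%) + 3.461% × 2.667 = 9.090%.

9.09%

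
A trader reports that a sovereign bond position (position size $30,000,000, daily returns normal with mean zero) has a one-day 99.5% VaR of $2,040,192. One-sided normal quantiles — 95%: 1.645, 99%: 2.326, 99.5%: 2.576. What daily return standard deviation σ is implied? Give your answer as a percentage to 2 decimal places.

2.64%

VaR as a fraction: $2,040,192 / $30,000,000 = 6.801%.
σ = VaR / z = 6.801% / 2.576 = 2.640%.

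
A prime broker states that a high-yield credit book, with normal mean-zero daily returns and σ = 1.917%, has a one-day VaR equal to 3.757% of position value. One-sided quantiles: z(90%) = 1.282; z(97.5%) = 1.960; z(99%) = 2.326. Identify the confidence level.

Implied z = VaR/σ = 3.757 / 1.917 = 1.960.
This matches z(97.5%) = 1.960.

97.5%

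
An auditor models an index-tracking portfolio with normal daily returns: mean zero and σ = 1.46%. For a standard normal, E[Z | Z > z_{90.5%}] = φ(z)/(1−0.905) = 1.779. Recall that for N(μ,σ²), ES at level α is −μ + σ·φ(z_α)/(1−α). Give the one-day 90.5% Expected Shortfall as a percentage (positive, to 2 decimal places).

2.60%

ES = 1.46% × 1.779 = 2.597%.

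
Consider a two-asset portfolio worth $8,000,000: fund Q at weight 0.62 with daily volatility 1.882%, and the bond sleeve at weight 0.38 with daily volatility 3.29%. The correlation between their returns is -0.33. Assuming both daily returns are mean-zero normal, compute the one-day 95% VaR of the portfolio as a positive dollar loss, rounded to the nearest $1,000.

$184,000

σ_p² = 0.62²·1.882² + 0.38²·3.29² + 2·-0.33·0.62·0.38·1.882·3.29 = 1.9617 (%²).
σ_p = √1.9617 = 1.401%.
At 95%, z = 1.645.
VaR = 1.645 × 1.401% = 2.305%; on $8,000,000 that is $184,400.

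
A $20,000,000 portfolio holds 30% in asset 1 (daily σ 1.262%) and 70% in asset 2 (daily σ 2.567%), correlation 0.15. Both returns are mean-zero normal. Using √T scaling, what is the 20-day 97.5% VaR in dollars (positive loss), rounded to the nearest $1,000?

$3,315,000

σ_p = √(0.3²·1.262² + 0.7²·2.567² + 2·0.15·0.3·0.7·1.262·2.567) = 1.891%.
σ_{20d} = 1.891% × √20 = 8.457%.
z(97.5%) = 1.960.
VaR = 1.960 × 8.457% = 16.576%; on $20,000,000 that is $3,315,200.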